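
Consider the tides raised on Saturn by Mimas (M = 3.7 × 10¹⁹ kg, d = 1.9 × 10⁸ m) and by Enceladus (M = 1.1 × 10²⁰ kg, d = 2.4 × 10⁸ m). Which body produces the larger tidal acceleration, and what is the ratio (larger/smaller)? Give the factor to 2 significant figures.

Enceladus, by a factor of ≈ 1.5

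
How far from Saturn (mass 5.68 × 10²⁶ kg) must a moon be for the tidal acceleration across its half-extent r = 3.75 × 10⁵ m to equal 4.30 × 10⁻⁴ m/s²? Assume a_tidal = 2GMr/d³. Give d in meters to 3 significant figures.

4.04 × 10⁸ m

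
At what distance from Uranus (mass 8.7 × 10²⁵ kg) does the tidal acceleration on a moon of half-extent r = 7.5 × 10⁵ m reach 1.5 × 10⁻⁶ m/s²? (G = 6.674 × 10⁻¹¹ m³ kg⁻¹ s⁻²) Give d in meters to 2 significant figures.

2GMr/d³ = a_tidal  ⇒  d = (2GMr / a_tidal)^(1/3)
d = (2 × 6.674×10⁻¹¹ × (8.7 × 10²⁵) × (7.5 × 10⁵) / (1.5 × 10⁻⁶))^(1/3)
  = 1.8 × 10⁹ m

1.8 × 10⁹ m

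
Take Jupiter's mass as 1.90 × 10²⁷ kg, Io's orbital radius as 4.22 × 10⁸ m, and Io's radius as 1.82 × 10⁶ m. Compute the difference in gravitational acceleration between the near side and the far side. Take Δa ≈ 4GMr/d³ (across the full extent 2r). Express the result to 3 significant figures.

1.23 × 10⁻² m/s²

Δa = 4GMr/d³
   = 4 × (6.674 × 10⁻¹¹) × (1.90 × 10²⁷) × (1.82 × 10⁶) / (4.22 × 10⁸)³
   = 1.23 × 10⁻² m/s²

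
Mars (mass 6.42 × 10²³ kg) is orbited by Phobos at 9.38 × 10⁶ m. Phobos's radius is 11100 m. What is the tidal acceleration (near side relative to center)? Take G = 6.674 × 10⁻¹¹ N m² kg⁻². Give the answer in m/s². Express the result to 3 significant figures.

1.15 × 10⁻³ m/s²

Differencing GM/(d−r)² and GM/d² to first order in r/d gives 2GMr/d³.
Δa = 2GMr/d³
   = 2 × (6.674 × 10⁻¹¹) × (6.42 × 10²³) × (11100) / (9.38 × 10⁶)³
   = 1.15 × 10⁻³ m/s²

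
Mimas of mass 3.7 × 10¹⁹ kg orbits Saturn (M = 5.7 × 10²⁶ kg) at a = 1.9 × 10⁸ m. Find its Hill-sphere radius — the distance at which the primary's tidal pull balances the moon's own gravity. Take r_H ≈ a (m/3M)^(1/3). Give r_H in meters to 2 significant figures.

5.3 × 10⁵ m

r_H ≈ a (m/3M)^(1/3)
    = (1.9 × 10⁸) × (3.7 × 10¹⁹ / (3 × 5.7 × 10²⁶))^(1/3)
    = 5.3 × 10⁵ m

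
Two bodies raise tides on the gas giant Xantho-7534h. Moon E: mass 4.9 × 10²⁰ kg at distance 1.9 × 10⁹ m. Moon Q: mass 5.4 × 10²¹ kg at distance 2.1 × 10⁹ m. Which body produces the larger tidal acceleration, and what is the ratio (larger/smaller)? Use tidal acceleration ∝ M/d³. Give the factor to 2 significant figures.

Tidal stretch scales as M/d³; compute that for each body.
Moon E: (4.9 × 10²⁰) / (1.9 × 10⁹)³ = 7.144 × 10⁻⁸
Moon Q: (5.4 × 10²¹) / (2.1 × 10⁹)³ = 5.831 × 10⁻⁷
Ratio (larger/smaller) = 8.2

Moon Q, by a factor of ≈ 8.2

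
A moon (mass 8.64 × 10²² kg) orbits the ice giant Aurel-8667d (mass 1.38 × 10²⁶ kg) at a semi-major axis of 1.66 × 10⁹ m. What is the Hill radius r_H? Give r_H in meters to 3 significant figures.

9.85 × 10⁷ m

r_H ≈ a (m/3M)^(1/3)
    = (1.66 × 10⁹) × (8.64 × 10²² / (3 × 1.38 × 10²⁶))^(1/3)
    = 9.85 × 10⁷ m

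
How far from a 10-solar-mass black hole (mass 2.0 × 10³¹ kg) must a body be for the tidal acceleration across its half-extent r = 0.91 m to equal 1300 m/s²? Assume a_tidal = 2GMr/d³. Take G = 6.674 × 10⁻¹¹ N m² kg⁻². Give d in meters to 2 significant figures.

1.2 × 10⁶ m

2GMr/d³ = a_tidal  ⇒  d = (2GMr / a_tidal)^(1/3)
d = (2 × 6.674×10⁻¹¹ × (2.0 × 10³¹) × (0.91) / (1300))^(1/3)
  = 1.2 × 10⁶ m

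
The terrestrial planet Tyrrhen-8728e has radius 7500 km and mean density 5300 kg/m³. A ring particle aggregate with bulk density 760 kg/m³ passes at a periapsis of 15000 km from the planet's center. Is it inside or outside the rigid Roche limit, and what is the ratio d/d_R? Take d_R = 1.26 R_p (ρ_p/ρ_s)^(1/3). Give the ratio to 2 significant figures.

inside; d/d_R ≈ 0.83

d_R = 1.26 × (7500 km) × (5300/760)^(1/3) = 18050 km
d/d_R = (15000) / (18050) = 0.83
Since d/d_R < 1, the body is inside the Roche limit.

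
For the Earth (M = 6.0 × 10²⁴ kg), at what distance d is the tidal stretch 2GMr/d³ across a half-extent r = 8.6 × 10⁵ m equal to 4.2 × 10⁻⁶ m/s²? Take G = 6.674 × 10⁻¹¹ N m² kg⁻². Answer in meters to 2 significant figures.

2GMr/d³ = a_tidal  ⇒  d = (2GMr / a_tidal)^(1/3)
d = (2 × 6.674×10⁻¹¹ × (6.0 × 10²⁴) × (8.6 × 10⁵) / (4.2 × 10⁻⁶))^(1/3)
  = 5.5 × 10⁸ m

5.5 × 10⁸ m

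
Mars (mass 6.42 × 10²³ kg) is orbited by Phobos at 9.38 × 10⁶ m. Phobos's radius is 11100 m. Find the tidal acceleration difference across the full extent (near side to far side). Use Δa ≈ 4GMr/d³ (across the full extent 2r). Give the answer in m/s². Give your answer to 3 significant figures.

a_tidal = 4GMr/d³
        = 4 × (6.674 × 10⁻¹¹) × (6.42 × 10²³) × (11100) / (9.38 × 10⁶)³
        = 2.31 × 10⁻³ m/s²

2.31 × 10⁻³ m/s²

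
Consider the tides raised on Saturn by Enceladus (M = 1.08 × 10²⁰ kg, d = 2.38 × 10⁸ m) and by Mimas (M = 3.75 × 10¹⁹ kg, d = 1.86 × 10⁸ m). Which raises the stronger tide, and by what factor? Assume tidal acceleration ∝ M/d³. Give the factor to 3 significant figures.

Tidal acceleration ∝ M/d³, so compare M/d³ for each.
Enceladus: (1.08 × 10²⁰) / (2.38 × 10⁸)³ = 8.011 × 10⁻⁶
Mimas: (3.75 × 10¹⁹) / (1.86 × 10⁸)³ = 5.828 × 10⁻⁶
Ratio (larger/smaller) = 1.37

Enceladus, by a factor of ≈ 1.37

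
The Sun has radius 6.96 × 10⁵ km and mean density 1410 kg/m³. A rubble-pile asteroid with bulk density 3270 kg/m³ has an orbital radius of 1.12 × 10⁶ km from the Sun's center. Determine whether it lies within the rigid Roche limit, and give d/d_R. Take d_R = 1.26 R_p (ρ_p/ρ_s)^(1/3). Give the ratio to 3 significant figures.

d_R = 1.26 × (6.96 × 10⁵ km) × (1410/3270)^(1/3) = 6.625 × 10⁵ km
d/d_R = (1.12 × 10⁶) / (6.625 × 10⁵) = 1.69
Since d/d_R > 1, the body is outside the Roche limit.

outside; d/d_R ≈ 1.69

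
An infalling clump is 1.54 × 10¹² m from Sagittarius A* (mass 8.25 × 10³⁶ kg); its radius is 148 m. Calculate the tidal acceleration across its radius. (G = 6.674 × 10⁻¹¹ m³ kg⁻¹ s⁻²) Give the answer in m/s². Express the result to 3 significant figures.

4.46 × 10⁻⁸ m/s²

Δg = 2GMr/d³
   = 2 × (6.674 × 10⁻¹¹) × (8.25 × 10³⁶) × (148) / (1.54 × 10¹²)³
   = 4.46 × 10⁻⁸ m/s²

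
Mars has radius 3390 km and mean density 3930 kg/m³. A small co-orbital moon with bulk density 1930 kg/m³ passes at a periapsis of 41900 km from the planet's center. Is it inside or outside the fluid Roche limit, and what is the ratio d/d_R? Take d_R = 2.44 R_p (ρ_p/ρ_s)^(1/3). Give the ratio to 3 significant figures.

d_R = 2.44 × (3390 km) × (3930/1930)^(1/3) = 10480 km
d/d_R = (41900) / (10480) = 4.00
Since d/d_R > 1, the body is outside the Roche limit.

outside; d/d_R ≈ 4.00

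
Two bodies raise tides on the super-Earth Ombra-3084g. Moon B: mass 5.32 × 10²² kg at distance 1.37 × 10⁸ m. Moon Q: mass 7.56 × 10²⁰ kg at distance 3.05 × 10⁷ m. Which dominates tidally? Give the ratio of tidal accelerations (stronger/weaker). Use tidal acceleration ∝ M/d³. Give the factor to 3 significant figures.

Moon Q, by a factor of ≈ 1.29

Compare M/d³ for the two perturbers:
Moon B: (5.32 × 10²²) / (1.37 × 10⁸)³ = 2.069 × 10⁻²
Moon Q: (7.56 × 10²⁰) / (3.05 × 10⁷)³ = 2.665 × 10⁻²
Ratio (larger/smaller) = 1.29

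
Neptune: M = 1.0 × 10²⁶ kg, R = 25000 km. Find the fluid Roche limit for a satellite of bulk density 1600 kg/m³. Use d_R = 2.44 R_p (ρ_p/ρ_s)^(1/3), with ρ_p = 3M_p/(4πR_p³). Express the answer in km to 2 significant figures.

60000 km

ρ_p = 3M_p/(4πR_p³) = 3 × (1.0 × 10²⁶) / (4π × (2.5 × 10⁷ m)³) = 1500 kg/m³
d_R = 2.44 × 25000 km × (1500/1600)^(1/3)
    = 60000 km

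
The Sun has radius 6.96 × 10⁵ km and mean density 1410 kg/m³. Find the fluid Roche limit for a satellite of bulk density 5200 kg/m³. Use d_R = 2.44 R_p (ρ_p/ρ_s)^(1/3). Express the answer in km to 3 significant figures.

d_R = 2.44 × 6.96 × 10⁵ km × (1410/5200)^(1/3)
    = 1.10 × 10⁶ km

1.10 × 10⁶ km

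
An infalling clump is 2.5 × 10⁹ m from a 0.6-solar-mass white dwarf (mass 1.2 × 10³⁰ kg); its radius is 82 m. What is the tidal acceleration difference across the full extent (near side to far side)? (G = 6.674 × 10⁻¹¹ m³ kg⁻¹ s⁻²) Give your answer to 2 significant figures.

The field gradient is 2GM/d³; across the full diameter 2r the difference is 4GMr/d³.
Δg = 4GMr/d³
   = 4 × (6.674 × 10⁻¹¹) × (1.2 × 10³⁰) × (82) / (2.5 × 10⁹)³
   = 1.7 × 10⁻⁶ m/s²

1.7 × 10⁻⁶ m/s²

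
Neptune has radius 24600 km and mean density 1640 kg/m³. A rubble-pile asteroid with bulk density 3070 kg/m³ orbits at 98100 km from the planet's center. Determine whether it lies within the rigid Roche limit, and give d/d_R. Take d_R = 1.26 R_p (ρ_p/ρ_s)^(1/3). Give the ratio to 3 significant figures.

d_R = 1.26 × (24600 km) × (1640/3070)^(1/3) = 25150 km
d/d_R = (98100) / (25150) = 3.90
Since d/d_R > 1, the body is outside the Roche limit.

outside; d/d_R ≈ 3.90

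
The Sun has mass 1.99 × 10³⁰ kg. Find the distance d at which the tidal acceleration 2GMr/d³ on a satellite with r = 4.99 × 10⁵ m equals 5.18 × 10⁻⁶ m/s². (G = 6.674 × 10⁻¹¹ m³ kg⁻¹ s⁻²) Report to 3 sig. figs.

2GMr/d³ = a_tidal  ⇒  d = (2GMr / a_tidal)^(1/3)
d = (2 × 6.674×10⁻¹¹ × (1.99 × 10³⁰) × (4.99 × 10⁵) / (5.18 × 10⁻⁶))^(1/3)
  = 2.95 × 10¹⁰ m

2.95 × 10¹⁰ m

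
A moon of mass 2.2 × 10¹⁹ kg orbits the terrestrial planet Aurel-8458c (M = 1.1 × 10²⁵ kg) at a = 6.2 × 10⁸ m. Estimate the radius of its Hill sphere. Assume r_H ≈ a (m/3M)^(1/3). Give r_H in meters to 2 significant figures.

r_H ≈ a (m/3M)^(1/3)
    = (6.2 × 10⁸) × (2.2 × 10¹⁹ / (3 × 1.1 × 10²⁵))^(1/3)
    = 5.4 × 10⁶ m

5.4 × 10⁶ m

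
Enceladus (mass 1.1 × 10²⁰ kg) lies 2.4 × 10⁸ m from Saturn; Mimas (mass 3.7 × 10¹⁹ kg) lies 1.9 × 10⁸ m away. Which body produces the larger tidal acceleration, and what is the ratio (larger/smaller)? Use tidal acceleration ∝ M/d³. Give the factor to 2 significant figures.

Tidal stretch scales as M/d³; compute that for each body.
Enceladus: (1.1 × 10²⁰) / (2.4 × 10⁸)³ = 7.957 × 10⁻⁶
Mimas: (3.7 × 10¹⁹) / (1.9 × 10⁸)³ = 5.394 × 10⁻⁶
Ratio (larger/smaller) = 1.5

Enceladus, by a factor of ≈ 1.5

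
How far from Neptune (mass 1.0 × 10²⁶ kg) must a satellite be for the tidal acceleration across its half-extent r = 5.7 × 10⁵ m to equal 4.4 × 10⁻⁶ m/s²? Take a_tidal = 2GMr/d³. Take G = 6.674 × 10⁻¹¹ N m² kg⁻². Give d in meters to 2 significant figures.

1.2 × 10⁹ m

2GMr/d³ = a_tidal  ⇒  d = (2GMr / a_tidal)^(1/3)
d = (2 × 6.674×10⁻¹¹ × (1.0 × 10²⁶) × (5.7 × 10⁵) / (4.4 × 10⁻⁶))^(1/3)
  = 1.2 × 10⁹ m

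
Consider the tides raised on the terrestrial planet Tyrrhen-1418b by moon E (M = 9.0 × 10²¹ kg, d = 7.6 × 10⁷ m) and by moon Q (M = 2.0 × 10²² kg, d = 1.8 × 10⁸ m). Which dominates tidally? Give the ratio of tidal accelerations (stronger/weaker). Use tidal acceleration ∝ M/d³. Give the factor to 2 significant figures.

Moon E, by a factor of ≈ 6.0

The tide-raising term goes as M/d³ (the gradient of a 1/d² field).
Moon E: (9.0 × 10²¹) / (7.6 × 10⁷)³ = 2.050 × 10⁻²
Moon Q: (2.0 × 10²²) / (1.8 × 10⁸)³ = 3.429 × 10⁻³
Ratio (larger/smaller) = 6.0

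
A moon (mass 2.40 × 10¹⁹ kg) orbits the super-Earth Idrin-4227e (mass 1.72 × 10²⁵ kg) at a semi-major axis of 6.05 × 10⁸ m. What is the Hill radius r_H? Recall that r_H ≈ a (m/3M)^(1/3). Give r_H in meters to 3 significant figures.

4.69 × 10⁶ m

r_H ≈ a (m/3M)^(1/3)
    = (6.05 × 10⁸) × (2.40 × 10¹⁹ / (3 × 1.72 × 10²⁵))^(1/3)
    = 4.69 × 10⁶ m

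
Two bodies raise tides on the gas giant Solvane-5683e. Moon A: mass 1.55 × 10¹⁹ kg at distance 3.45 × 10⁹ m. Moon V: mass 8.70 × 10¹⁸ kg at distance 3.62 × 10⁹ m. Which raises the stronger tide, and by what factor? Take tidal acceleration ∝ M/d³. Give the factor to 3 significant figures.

Moon A, by a factor of ≈ 2.06

The tide-raising term goes as M/d³ (the gradient of a 1/d² field).
Moon A: (1.55 × 10¹⁹) / (3.45 × 10⁹)³ = 3.775 × 10⁻¹⁰
Moon V: (8.70 × 10¹⁸) / (3.62 × 10⁹)³ = 1.834 × 10⁻¹⁰
Ratio (larger/smaller) = 2.06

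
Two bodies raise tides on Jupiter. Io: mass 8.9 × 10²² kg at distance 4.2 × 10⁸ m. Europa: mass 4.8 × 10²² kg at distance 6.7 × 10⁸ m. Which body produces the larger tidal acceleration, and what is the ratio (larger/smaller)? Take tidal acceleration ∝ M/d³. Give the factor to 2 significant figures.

Tidal stretch scales as M/d³; compute that for each body.
Io: (8.9 × 10²²) / (4.2 × 10⁸)³ = 1.201 × 10⁻³
Europa: (4.8 × 10²²) / (6.7 × 10⁸)³ = 1.596 × 10⁻⁴
Ratio (larger/smaller) = 7.5

Io, by a factor of ≈ 7.5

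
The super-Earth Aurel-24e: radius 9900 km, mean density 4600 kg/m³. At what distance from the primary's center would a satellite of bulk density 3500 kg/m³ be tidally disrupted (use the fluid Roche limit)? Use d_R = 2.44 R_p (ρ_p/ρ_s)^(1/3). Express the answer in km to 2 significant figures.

26000 km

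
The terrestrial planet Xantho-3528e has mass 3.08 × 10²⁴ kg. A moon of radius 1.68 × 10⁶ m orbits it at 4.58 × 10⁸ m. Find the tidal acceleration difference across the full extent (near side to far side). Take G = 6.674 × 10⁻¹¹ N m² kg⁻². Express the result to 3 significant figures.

1.44 × 10⁻⁵ m/s²

Δg = 4GMr/d³
   = 4 × (6.674 × 10⁻¹¹) × (3.08 × 10²⁴) × (1.68 × 10⁶) / (4.58 × 10⁸)³
   = 1.44 × 10⁻⁵ m/s²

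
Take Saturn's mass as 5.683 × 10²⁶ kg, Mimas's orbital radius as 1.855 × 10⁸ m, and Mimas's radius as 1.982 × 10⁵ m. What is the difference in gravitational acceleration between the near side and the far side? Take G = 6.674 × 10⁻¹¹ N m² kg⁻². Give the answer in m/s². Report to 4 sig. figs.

4.711 × 10⁻³ m/s²

Δg = 4GMr/d³
   = 4 × (6.674 × 10⁻¹¹) × (5.683 × 10²⁶) × (1.982 × 10⁵) / (1.855 × 10⁸)³
   = 4.711 × 10⁻³ m/s²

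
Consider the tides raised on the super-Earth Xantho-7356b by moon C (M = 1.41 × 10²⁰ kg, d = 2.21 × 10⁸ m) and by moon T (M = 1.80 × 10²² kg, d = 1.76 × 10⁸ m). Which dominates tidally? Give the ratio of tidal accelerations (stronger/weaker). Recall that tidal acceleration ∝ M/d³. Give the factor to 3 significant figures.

Moon T, by a factor of ≈ 253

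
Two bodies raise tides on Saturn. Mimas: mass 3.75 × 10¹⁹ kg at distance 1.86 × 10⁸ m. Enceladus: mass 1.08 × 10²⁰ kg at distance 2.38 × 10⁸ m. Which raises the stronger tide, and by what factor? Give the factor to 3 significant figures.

Enceladus, by a factor of ≈ 1.37

Tidal stretch scales as M/d³; compute that for each body.
Mimas: (3.75 × 10¹⁹) / (1.86 × 10⁸)³ = 5.828 × 10⁻⁶
Enceladus: (1.08 × 10²⁰) / (2.38 × 10⁸)³ = 8.011 × 10⁻⁶
Ratio (larger/smaller) = 1.37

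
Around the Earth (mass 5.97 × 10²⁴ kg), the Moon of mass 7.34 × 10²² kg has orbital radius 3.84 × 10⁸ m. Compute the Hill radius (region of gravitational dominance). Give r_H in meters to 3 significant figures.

r_H ≈ a (m/3M)^(1/3)
    = (3.84 × 10⁸) × (7.34 × 10²² / (3 × 5.97 × 10²⁴))^(1/3)
    = 6.15 × 10⁷ m

6.15 × 10⁷ m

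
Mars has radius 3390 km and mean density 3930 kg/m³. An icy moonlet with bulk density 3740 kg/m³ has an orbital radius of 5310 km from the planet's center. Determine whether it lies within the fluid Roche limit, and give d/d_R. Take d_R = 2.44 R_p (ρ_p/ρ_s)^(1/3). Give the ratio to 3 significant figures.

inside; d/d_R ≈ 0.631

d_R = 2.44 × (3390 km) × (3930/3740)^(1/3) = 8409 km
d/d_R = (5310) / (8409) = 0.631
Since d/d_R < 1, the body is inside the Roche limit.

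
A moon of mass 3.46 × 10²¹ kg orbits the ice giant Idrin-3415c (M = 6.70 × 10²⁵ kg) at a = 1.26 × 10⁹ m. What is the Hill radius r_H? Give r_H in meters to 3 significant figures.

3.25 × 10⁷ m

r_H ≈ a (m/3M)^(1/3)
    = (1.26 × 10⁹) × (3.46 × 10²¹ / (3 × 6.70 × 10²⁵))^(1/3)
    = 3.25 × 10⁷ m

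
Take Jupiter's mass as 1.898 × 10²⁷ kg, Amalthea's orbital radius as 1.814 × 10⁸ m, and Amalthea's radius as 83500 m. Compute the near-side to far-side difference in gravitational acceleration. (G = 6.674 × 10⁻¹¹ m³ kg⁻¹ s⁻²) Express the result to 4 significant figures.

Δa = 4GMr/d³
   = 4 × (6.674 × 10⁻¹¹) × (1.898 × 10²⁷) × (83500) / (1.814 × 10⁸)³
   = 7.088 × 10⁻³ m/s²

7.088 × 10⁻³ m/s²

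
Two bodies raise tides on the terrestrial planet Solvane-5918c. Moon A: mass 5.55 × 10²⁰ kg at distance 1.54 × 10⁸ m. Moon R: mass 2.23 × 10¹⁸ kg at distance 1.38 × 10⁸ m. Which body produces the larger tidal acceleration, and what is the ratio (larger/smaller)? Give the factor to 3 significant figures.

Moon A, by a factor of ≈ 179

The tide-raising term goes as M/d³ (the gradient of a 1/d² field).
Moon A: (5.55 × 10²⁰) / (1.54 × 10⁸)³ = 1.520 × 10⁻⁴
Moon R: (2.23 × 10¹⁸) / (1.38 × 10⁸)³ = 8.485 × 10⁻⁷
Ratio (larger/smaller) = 179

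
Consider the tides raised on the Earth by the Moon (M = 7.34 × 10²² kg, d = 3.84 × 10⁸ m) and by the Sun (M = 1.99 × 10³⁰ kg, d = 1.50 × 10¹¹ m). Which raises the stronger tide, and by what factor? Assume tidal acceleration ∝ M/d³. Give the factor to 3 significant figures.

The Moon, by a factor of ≈ 2.20

Tidal acceleration ∝ M/d³, so compare M/d³ for each.
The Moon: (7.34 × 10²²) / (3.84 × 10⁸)³ = 1.296 × 10⁻³
The Sun: (1.99 × 10³⁰) / (1.50 × 10¹¹)³ = 5.896 × 10⁻⁴
Ratio (larger/smaller) = 2.20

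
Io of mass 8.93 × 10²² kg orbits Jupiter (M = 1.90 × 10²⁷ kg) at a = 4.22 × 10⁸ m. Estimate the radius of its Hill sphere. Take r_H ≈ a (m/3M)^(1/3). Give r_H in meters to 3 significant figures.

1.06 × 10⁷ m

r_H ≈ a (m/3M)^(1/3)
    = (4.22 × 10⁸) × (8.93 × 10²² / (3 × 1.90 × 10²⁷))^(1/3)
    = 1.06 × 10⁷ m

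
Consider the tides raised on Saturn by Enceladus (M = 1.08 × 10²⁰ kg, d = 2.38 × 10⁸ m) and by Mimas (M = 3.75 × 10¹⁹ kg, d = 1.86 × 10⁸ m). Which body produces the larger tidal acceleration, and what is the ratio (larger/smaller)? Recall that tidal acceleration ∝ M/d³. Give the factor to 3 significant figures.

Enceladus, by a factor of ≈ 1.37

Tidal acceleration ∝ M/d³, so compare M/d³ for each.
Enceladus: (1.08 × 10²⁰) / (2.38 × 10⁸)³ = 8.011 × 10⁻⁶
Mimas: (3.75 × 10¹⁹) / (1.86 × 10⁸)³ = 5.828 × 10⁻⁶
Ratio (larger/smaller) = 1.37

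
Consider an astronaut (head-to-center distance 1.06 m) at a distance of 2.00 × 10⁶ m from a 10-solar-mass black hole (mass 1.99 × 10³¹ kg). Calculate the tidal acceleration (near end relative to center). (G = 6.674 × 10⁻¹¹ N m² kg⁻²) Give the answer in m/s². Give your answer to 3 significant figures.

Δg = 2GMr/d³
   = 2 × (6.674 × 10⁻¹¹) × (1.99 × 10³¹) × (1.06) / (2.00 × 10⁶)³
   = 3.52 × 10² m/s²

3.52 × 10² m/s²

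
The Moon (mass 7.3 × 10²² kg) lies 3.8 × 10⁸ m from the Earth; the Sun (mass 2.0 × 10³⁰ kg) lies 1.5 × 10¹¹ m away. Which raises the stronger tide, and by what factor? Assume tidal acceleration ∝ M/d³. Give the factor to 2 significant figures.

Compare M/d³ for the two perturbers:
The Moon: (7.3 × 10²²) / (3.8 × 10⁸)³ = 1.330 × 10⁻³
The Sun: (2.0 × 10³⁰) / (1.5 × 10¹¹)³ = 5.926 × 10⁻⁴
Ratio (larger/smaller) = 2.2

The Moon, by a factor of ≈ 2.2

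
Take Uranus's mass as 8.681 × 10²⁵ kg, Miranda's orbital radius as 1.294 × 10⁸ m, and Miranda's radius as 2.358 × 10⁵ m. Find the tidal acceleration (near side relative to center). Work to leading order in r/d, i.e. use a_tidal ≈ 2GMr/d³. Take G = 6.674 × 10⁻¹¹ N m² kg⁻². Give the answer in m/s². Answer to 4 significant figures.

Δg = 2GMr/d³
   = 2 × (6.674 × 10⁻¹¹) × (8.681 × 10²⁵) × (2.358 × 10⁵) / (1.294 × 10⁸)³
   = 1.261 × 10⁻³ m/s²

1.261 × 10⁻³ m/s²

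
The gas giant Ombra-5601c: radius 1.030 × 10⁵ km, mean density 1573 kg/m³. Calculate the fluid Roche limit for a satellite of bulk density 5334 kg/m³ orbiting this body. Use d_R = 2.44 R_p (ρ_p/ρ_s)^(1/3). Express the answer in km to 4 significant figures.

d_R = 2.44 × 1.030 × 10⁵ km × (1573/5334)^(1/3)
    = 1.673 × 10⁵ km

1.673 × 10⁵ km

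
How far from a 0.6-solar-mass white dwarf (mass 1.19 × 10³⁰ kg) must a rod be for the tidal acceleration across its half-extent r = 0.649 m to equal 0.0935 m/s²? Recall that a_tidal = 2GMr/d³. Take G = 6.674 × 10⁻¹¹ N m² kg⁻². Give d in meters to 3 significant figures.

1.03 × 10⁷ m

2GMr/d³ = a_tidal  ⇒  d = (2GMr / a_tidal)^(1/3)
d = (2 × 6.674×10⁻¹¹ × (1.19 × 10³⁰) × (0.649) / (0.0935))^(1/3)
  = 1.03 × 10⁷ m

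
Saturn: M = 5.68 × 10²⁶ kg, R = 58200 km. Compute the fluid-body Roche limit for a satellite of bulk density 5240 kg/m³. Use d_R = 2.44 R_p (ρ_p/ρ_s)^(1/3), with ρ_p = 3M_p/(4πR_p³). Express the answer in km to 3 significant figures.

72200 km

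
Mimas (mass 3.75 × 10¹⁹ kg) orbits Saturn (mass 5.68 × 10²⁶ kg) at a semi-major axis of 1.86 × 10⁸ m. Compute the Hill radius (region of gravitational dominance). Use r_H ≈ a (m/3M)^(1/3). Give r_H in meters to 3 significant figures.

5.21 × 10⁵ m

r_H ≈ a (m/3M)^(1/3)
    = (1.86 × 10⁸) × (3.75 × 10¹⁹ / (3 × 5.68 × 10²⁶))^(1/3)
    = 5.21 × 10⁵ m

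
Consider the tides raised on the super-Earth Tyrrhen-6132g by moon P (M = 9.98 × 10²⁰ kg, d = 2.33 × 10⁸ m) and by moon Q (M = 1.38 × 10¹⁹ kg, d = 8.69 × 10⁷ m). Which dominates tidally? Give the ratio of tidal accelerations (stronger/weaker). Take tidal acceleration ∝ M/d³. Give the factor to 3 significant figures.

Moon P, by a factor of ≈ 3.75

The tide-raising term goes as M/d³ (the gradient of a 1/d² field).
Moon P: (9.98 × 10²⁰) / (2.33 × 10⁸)³ = 7.890 × 10⁻⁵
Moon Q: (1.38 × 10¹⁹) / (8.69 × 10⁷)³ = 2.103 × 10⁻⁵
Ratio (larger/smaller) = 3.75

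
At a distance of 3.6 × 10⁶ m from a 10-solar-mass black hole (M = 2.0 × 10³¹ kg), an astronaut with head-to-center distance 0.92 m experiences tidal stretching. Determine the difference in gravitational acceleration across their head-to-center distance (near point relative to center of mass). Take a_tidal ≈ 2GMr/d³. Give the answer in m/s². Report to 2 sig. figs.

5.3 × 10¹ m/s²

Δa = 2GMr/d³
   = 2 × (6.674 × 10⁻¹¹) × (2.0 × 10³¹) × (0.92) / (3.6 × 10⁶)³
   = 5.3 × 10¹ m/s²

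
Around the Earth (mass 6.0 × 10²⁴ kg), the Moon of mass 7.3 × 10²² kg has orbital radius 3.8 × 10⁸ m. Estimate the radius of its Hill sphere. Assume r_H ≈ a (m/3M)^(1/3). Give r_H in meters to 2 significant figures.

6.1 × 10⁷ m

r_H ≈ a (m/3M)^(1/3)
    = (3.8 × 10⁸) × (7.3 × 10²² / (3 × 6.0 × 10²⁴))^(1/3)
    = 6.1 × 10⁷ m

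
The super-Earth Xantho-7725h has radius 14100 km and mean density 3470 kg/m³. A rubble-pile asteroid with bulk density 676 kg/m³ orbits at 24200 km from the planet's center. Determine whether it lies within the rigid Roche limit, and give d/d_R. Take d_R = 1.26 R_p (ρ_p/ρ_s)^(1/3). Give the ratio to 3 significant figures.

d_R = 1.26 × (14100 km) × (3470/676)^(1/3) = 30650 km
d/d_R = (24200) / (30650) = 0.790
Since d/d_R < 1, the body is inside the Roche limit.

inside; d/d_R ≈ 0.790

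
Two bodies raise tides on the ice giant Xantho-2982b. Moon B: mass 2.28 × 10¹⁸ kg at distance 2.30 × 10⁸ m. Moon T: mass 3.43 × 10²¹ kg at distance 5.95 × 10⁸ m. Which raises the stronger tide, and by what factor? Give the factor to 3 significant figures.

Moon T, by a factor of ≈ 86.9

Tidal stretch scales as M/d³; compute that for each body.
Moon B: (2.28 × 10¹⁸) / (2.30 × 10⁸)³ = 1.874 × 10⁻⁷
Moon T: (3.43 × 10²¹) / (5.95 × 10⁸)³ = 1.628 × 10⁻⁵
Ratio (larger/smaller) = 86.9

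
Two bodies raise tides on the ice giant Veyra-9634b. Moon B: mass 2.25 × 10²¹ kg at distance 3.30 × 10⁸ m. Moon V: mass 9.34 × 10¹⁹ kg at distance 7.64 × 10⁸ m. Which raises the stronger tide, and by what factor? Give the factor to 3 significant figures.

Moon B, by a factor of ≈ 299

Tidal acceleration ∝ M/d³, so compare M/d³ for each.
Moon B: (2.25 × 10²¹) / (3.30 × 10⁸)³ = 6.261 × 10⁻⁵
Moon V: (9.34 × 10¹⁹) / (7.64 × 10⁸)³ = 2.094 × 10⁻⁷
Ratio (larger/smaller) = 299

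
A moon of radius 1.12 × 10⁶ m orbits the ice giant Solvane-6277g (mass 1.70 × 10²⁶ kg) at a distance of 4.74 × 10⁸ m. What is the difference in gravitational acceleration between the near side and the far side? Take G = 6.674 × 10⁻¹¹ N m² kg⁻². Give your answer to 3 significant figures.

4.77 × 10⁻⁴ m/s²

Δg = 4GMr/d³
   = 4 × (6.674 × 10⁻¹¹) × (1.70 × 10²⁶) × (1.12 × 10⁶) / (4.74 × 10⁸)³
   = 4.77 × 10⁻⁴ m/s²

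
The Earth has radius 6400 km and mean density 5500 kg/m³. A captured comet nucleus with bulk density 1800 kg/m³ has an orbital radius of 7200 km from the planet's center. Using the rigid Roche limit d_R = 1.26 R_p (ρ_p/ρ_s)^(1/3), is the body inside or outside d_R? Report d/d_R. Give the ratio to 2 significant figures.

inside; d/d_R ≈ 0.62

d_R = 1.26 × (6400 km) × (5500/1800)^(1/3) = 11700 km
d/d_R = (7200) / (11700) = 0.62
Since d/d_R < 1, the body is inside the Roche limit.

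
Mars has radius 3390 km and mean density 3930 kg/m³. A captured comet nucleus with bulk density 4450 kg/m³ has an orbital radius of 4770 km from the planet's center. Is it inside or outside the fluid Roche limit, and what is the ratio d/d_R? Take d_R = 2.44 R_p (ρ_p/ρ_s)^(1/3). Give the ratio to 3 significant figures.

inside; d/d_R ≈ 0.601

d_R = 2.44 × (3390 km) × (3930/4450)^(1/3) = 7936 km
d/d_R = (4770) / (7936) = 0.601
Since d/d_R < 1, the body is inside the Roche limit.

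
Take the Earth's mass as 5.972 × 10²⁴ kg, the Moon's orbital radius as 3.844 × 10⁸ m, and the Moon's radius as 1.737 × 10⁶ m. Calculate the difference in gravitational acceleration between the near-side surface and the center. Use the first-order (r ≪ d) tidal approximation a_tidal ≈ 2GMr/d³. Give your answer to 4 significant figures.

a_tidal = 2GMr/d³
        = 2 × (6.674 × 10⁻¹¹) × (5.972 × 10²⁴) × (1.737 × 10⁶) / (3.844 × 10⁸)³
        = 2.438 × 10⁻⁵ m/s²

2.438 × 10⁻⁵ m/s²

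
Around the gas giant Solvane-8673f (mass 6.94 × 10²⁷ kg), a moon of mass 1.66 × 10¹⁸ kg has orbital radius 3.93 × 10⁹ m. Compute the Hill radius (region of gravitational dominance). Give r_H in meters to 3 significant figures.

1.69 × 10⁶ m

r_H ≈ a (m/3M)^(1/3)
    = (3.93 × 10⁹) × (1.66 × 10¹⁸ / (3 × 6.94 × 10²⁷))^(1/3)
    = 1.69 × 10⁶ m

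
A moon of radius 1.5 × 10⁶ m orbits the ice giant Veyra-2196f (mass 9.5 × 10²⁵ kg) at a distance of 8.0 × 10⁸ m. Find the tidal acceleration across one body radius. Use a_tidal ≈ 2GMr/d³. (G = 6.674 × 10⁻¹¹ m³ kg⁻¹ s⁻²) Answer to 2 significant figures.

The tidal stretch is the gradient of GM/d² times the body's extent r, hence the 1/d³ dependence.
a_tidal = 2GMr/d³
        = 2 × (6.674 × 10⁻¹¹) × (9.5 × 10²⁵) × (1.5 × 10⁶) / (8.0 × 10⁸)³
        = 3.7 × 10⁻⁵ m/s²

3.7 × 10⁻⁵ m/s²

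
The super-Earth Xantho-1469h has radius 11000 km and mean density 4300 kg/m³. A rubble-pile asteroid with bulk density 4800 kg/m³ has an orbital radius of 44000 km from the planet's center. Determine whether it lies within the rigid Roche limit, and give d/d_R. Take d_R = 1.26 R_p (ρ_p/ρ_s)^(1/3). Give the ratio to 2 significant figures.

d_R = 1.26 × (11000 km) × (4300/4800)^(1/3) = 13360 km
d/d_R = (44000) / (13360) = 3.3
Since d/d_R > 1, the body is outside the Roche limit.

outside; d/d_R ≈ 3.3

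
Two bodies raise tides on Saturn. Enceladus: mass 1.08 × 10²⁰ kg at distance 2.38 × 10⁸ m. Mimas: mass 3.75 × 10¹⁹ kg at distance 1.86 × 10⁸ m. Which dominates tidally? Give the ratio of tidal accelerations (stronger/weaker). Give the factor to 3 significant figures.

Enceladus, by a factor of ≈ 1.37

Compare M/d³ for the two perturbers:
Enceladus: (1.08 × 10²⁰) / (2.38 × 10⁸)³ = 8.011 × 10⁻⁶
Mimas: (3.75 × 10¹⁹) / (1.86 × 10⁸)³ = 5.828 × 10⁻⁶
Ratio (larger/smaller) = 1.37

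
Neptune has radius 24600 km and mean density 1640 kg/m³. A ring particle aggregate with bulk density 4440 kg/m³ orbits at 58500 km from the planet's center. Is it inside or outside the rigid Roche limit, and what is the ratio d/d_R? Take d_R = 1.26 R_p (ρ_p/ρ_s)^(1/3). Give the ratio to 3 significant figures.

outside; d/d_R ≈ 2.63

d_R = 1.26 × (24600 km) × (1640/4440)^(1/3) = 22240 km
d/d_R = (58500) / (22240) = 2.63
Since d/d_R > 1, the body is outside the Roche limit.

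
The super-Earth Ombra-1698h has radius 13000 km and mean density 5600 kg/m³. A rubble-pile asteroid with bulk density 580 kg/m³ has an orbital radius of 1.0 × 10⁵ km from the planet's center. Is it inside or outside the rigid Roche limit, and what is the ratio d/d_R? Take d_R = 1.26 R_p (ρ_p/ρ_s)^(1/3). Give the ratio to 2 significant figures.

d_R = 1.26 × (13000 km) × (5600/580)^(1/3) = 34880 km
d/d_R = (1.0 × 10⁵) / (34880) = 2.9
Since d/d_R > 1, the body is outside the Roche limit.

outside; d/d_R ≈ 2.9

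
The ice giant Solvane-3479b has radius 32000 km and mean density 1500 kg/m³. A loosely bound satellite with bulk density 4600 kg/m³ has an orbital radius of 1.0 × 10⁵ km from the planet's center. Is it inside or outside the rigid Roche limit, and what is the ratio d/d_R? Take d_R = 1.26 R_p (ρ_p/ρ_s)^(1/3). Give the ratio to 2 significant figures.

outside; d/d_R ≈ 3.6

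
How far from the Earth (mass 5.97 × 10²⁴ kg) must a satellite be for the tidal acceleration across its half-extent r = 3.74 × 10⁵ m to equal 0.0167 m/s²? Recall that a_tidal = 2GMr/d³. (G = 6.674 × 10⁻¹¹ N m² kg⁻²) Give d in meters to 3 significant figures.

2GMr/d³ = a_tidal  ⇒  d = (2GMr / a_tidal)^(1/3)
d = (2 × 6.674×10⁻¹¹ × (5.97 × 10²⁴) × (3.74 × 10⁵) / (0.0167))^(1/3)
  = 2.61 × 10⁷ m

2.61 × 10⁷ m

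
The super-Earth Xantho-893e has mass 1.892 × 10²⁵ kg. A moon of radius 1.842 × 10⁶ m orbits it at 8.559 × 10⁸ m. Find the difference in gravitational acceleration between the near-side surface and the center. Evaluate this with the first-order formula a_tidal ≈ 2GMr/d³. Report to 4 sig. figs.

7.419 × 10⁻⁶ m/s²

The tidal stretch is the gradient of GM/d² times the body's extent r, hence the 1/d³ dependence.
Δa = 2GMr/d³
   = 2 × (6.674 × 10⁻¹¹) × (1.892 × 10²⁵) × (1.842 × 10⁶) / (8.559 × 10⁸)³
   = 7.419 × 10⁻⁶ m/s²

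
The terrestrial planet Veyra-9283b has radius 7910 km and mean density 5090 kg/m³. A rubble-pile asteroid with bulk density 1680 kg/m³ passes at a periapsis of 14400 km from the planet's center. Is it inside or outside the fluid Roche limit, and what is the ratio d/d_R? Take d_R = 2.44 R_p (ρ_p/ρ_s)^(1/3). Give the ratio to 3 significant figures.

inside; d/d_R ≈ 0.516

d_R = 2.44 × (7910 km) × (5090/1680)^(1/3) = 27930 km
d/d_R = (14400) / (27930) = 0.516
Since d/d_R < 1, the body is inside the Roche limit.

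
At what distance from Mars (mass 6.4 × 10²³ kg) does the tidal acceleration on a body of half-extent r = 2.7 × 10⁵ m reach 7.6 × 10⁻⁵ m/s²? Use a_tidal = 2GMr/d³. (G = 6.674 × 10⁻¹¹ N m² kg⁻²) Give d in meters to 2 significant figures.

2GMr/d³ = a_tidal  ⇒  d = (2GMr / a_tidal)^(1/3)
d = (2 × 6.674×10⁻¹¹ × (6.4 × 10²³) × (2.7 × 10⁵) / (7.6 × 10⁻⁵))^(1/3)
  = 6.7 × 10⁷ m

6.7 × 10⁷ m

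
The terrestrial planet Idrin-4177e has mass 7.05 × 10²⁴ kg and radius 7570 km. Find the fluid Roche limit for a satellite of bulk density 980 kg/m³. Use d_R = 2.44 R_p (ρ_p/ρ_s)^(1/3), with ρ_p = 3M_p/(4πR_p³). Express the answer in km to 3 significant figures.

ρ_p = 3M_p/(4πR_p³) = 3 × (7.05 × 10²⁴) / (4π × (7.57 × 10⁶ m)³) = 3880 kg/m³
d_R = 2.44 × 7570 km × (3880/980)^(1/3)
    = 29200 km

29200 km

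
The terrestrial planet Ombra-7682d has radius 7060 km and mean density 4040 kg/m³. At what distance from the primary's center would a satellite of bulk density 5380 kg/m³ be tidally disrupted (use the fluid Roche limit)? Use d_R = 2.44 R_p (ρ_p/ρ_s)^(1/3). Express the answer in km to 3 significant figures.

d_R = 2.44 × 7060 km × (4040/5380)^(1/3)
    = 15700 km

15700 km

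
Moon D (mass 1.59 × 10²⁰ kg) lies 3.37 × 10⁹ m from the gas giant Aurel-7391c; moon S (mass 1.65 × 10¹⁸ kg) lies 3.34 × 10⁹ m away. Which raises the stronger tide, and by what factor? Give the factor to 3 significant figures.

Moon D, by a factor of ≈ 93.8

Tidal acceleration ∝ M/d³, so compare M/d³ for each.
Moon D: (1.59 × 10²⁰) / (3.37 × 10⁹)³ = 4.154 × 10⁻⁹
Moon S: (1.65 × 10¹⁸) / (3.34 × 10⁹)³ = 4.428 × 10⁻¹¹
Ratio (larger/smaller) = 93.8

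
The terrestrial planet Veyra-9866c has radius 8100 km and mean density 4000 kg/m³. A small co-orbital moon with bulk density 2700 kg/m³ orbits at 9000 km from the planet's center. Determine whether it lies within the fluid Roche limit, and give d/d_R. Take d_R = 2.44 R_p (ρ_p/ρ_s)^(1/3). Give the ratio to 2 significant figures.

d_R = 2.44 × (8100 km) × (4000/2700)^(1/3) = 22530 km
d/d_R = (9000) / (22530) = 0.40
Since d/d_R < 1, the body is inside the Roche limit.

inside; d/d_R ≈ 0.40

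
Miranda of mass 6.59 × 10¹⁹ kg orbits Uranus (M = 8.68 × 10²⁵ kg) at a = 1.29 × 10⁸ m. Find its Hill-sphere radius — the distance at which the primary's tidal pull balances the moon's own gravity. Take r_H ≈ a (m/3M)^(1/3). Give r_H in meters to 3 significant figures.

8.16 × 10⁵ m

r_H ≈ a (m/3M)^(1/3)
    = (1.29 × 10⁸) × (6.59 × 10¹⁹ / (3 × 8.68 × 10²⁵))^(1/3)
    = 8.16 × 10⁵ m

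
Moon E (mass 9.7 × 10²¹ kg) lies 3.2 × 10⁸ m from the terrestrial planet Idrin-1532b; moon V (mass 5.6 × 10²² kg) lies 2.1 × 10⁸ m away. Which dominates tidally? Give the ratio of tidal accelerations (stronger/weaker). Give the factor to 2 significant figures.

Compare M/d³ for the two perturbers:
Moon E: (9.7 × 10²¹) / (3.2 × 10⁸)³ = 2.960 × 10⁻⁴
Moon V: (5.6 × 10²²) / (2.1 × 10⁸)³ = 6.047 × 10⁻³
Ratio (larger/smaller) = 20

Moon V, by a factor of ≈ 20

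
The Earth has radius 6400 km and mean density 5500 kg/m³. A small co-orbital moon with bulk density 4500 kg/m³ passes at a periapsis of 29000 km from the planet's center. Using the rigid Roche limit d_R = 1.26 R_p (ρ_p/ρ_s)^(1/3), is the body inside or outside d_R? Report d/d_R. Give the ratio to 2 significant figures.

outside; d/d_R ≈ 3.4

d_R = 1.26 × (6400 km) × (5500/4500)^(1/3) = 8622 km
d/d_R = (29000) / (8622) = 3.4
Since d/d_R > 1, the body is outside the Roche limit.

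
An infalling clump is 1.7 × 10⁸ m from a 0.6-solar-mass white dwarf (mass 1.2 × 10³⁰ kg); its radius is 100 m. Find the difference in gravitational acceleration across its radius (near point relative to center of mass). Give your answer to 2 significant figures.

a_tidal = 2GMr/d³
        = 2 × (6.674 × 10⁻¹¹) × (1.2 × 10³⁰) × (100) / (1.7 × 10⁸)³
        = 3.3 × 10⁻³ m/s²

3.3 × 10⁻³ m/s²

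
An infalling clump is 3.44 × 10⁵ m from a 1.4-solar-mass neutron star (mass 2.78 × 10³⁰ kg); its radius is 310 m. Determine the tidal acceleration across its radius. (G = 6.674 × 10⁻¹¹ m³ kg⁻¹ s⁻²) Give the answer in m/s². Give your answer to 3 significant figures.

Since r ≪ d, expand the inverse-square field across one radius to get the leading 2GMr/d³ term.
Δa = 2GMr/d³
   = 2 × (6.674 × 10⁻¹¹) × (2.78 × 10³⁰) × (310) / (3.44 × 10⁵)³
   = 2.83 × 10⁶ m/s²

2.83 × 10⁶ m/s²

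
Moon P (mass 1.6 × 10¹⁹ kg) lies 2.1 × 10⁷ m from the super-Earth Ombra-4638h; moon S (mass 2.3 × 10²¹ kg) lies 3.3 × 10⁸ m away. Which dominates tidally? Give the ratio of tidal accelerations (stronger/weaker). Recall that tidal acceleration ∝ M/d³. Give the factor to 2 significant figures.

Moon P, by a factor of ≈ 27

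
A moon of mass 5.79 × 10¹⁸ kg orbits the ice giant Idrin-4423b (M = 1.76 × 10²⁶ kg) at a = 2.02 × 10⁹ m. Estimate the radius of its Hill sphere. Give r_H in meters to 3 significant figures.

r_H ≈ a (m/3M)^(1/3)
    = (2.02 × 10⁹) × (5.79 × 10¹⁸ / (3 × 1.76 × 10²⁶))^(1/3)
    = 4.49 × 10⁶ m

4.49 × 10⁶ m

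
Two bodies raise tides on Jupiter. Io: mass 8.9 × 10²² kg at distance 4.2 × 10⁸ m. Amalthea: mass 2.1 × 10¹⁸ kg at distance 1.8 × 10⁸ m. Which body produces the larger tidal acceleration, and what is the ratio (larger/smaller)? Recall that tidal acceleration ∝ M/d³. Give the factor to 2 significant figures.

Tidal stretch scales as M/d³; compute that for each body.
Io: (8.9 × 10²²) / (4.2 × 10⁸)³ = 1.201 × 10⁻³
Amalthea: (2.1 × 10¹⁸) / (1.8 × 10⁸)³ = 3.601 × 10⁻⁷
Ratio (larger/smaller) = 3300

Io, by a factor of ≈ 3300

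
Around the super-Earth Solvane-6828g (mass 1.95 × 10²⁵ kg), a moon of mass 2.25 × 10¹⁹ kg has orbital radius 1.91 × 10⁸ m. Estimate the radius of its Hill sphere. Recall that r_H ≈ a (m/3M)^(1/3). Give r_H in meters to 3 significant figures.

1.39 × 10⁶ m

r_H ≈ a (m/3M)^(1/3)
    = (1.91 × 10⁸) × (2.25 × 10¹⁹ / (3 × 1.95 × 10²⁵))^(1/3)
    = 1.39 × 10⁶ m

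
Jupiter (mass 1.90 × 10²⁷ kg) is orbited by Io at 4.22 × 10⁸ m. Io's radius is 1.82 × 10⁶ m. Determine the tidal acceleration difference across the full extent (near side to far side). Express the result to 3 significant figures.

1.23 × 10⁻² m/s²

a_tidal = 4GMr/d³
        = 4 × (6.674 × 10⁻¹¹) × (1.90 × 10²⁷) × (1.82 × 10⁶) / (4.22 × 10⁸)³
        = 1.23 × 10⁻² m/s²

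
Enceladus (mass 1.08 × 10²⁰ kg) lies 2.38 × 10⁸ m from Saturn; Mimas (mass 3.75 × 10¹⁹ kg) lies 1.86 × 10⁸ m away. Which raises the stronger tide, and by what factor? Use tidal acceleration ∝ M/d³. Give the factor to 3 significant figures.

Enceladus, by a factor of ≈ 1.37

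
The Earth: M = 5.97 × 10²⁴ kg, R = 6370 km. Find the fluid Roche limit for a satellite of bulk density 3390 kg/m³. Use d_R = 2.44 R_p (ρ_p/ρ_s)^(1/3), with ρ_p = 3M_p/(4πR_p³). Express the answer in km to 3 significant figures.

18300 km

ρ_p = 3M_p/(4πR_p³) = 3 × (5.97 × 10²⁴) / (4π × (6.37 × 10⁶ m)³) = 5510 kg/m³
d_R = 2.44 × 6370 km × (5510/3390)^(1/3)
    = 18300 km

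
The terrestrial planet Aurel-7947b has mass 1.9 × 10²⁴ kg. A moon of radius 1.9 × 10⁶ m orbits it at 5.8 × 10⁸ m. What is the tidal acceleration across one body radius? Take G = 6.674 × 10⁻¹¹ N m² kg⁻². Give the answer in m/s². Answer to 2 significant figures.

Differencing GM/(d−r)² and GM/d² to first order in r/d gives 2GMr/d³.
a_tidal = 2GMr/d³
        = 2 × (6.674 × 10⁻¹¹) × (1.9 × 10²⁴) × (1.9 × 10⁶) / (5.8 × 10⁸)³
        = 2.5 × 10⁻⁶ m/s²

2.5 × 10⁻⁶ m/s²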